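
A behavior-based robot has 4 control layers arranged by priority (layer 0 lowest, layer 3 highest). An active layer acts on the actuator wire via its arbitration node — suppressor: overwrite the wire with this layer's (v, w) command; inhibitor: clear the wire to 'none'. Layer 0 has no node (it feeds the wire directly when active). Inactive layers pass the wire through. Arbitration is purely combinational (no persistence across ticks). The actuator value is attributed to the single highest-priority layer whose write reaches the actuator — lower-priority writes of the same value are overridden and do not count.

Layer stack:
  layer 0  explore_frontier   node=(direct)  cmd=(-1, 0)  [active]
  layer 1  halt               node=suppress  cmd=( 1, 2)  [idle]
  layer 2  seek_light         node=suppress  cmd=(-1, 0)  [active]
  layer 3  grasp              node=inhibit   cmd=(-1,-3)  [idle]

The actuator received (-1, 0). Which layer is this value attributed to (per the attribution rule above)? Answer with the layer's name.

seek_light

L0 explore_frontier: active, feeds wire = (-1, 0)
L1 halt: idle → wire stays (-1, 0)
L2 seek_light: active, suppressor → wire = (-1, 0)
L3 grasp: idle → wire stays (-1, 0)
actuator = (-1, 0)
last writer: layer 2 = seek_light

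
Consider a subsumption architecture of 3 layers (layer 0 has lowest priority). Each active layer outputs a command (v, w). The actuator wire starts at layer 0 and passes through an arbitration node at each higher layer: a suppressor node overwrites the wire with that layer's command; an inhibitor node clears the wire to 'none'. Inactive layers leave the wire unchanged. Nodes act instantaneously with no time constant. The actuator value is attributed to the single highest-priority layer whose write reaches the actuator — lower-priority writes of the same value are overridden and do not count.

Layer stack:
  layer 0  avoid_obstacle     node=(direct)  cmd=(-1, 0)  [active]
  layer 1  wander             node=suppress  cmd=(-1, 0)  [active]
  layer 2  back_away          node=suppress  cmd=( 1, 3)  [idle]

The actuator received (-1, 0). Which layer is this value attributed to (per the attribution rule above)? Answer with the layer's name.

wander

L0 avoid_obstacle: active, feeds wire = (-1, 0)
L1 wander: active, suppressor → wire = (-1, 0)
L2 back_away: idle → wire stays (-1, 0)
actuator = (-1, 0)
last writer: layer 1 = wander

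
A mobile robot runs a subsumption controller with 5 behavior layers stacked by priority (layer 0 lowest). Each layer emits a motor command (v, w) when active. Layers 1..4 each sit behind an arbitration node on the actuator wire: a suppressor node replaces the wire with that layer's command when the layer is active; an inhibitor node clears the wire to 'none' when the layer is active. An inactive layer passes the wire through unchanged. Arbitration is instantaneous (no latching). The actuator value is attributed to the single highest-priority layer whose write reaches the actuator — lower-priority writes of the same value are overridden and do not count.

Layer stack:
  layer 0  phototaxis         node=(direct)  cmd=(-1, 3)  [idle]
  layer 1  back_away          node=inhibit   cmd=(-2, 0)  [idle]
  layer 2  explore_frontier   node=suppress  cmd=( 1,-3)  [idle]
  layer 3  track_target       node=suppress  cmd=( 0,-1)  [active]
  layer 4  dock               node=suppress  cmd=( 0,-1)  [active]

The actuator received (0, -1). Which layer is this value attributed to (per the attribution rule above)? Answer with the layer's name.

dock

[0] phototaxis off; wire := none
[1] back_away off; pass none
[2] explore_frontier off; pass none
[3] track_target on (suppress); wire := (0, -1)
[4] dock on (suppress); wire := (0, -1)
output (0, -1)
last writer: layer 4 = dock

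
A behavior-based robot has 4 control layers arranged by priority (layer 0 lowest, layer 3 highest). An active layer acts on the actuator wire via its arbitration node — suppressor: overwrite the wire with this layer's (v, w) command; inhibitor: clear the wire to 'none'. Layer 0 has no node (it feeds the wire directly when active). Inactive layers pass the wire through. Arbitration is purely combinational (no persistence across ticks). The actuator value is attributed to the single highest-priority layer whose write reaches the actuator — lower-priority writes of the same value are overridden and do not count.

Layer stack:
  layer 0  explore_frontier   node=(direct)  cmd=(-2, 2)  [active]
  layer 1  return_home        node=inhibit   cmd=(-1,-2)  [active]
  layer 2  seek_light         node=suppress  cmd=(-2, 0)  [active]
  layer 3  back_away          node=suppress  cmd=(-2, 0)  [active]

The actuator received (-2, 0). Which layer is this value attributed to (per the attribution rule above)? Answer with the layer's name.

back_away

L0 explore_frontier: active, feeds wire = (-2, 2)
L1 return_home: active, inhibitor → wire = none
L2 seek_light: active, suppressor → wire = (-2, 0)
L3 back_away: active, suppressor → wire = (-2, 0)
actuator = (-2, 0)
last writer: layer 3 = back_away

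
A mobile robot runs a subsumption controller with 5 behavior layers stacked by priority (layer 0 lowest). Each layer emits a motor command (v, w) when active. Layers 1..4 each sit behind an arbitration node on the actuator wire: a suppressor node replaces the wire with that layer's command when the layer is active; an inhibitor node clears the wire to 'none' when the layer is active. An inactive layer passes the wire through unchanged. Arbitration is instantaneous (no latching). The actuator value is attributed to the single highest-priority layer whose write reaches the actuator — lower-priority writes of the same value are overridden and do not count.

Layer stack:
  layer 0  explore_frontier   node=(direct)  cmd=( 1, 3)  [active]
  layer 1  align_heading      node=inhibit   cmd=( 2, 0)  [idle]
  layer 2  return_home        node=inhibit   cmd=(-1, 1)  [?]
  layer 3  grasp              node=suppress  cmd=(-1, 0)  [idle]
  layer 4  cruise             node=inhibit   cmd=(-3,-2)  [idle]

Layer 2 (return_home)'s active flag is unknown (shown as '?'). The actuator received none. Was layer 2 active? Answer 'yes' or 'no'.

If layer 2 is active=yes:
  actuator would be none
If layer 2 is active=no:
  actuator would be (1, 3)
Observed none, so layer 2 was active.

yes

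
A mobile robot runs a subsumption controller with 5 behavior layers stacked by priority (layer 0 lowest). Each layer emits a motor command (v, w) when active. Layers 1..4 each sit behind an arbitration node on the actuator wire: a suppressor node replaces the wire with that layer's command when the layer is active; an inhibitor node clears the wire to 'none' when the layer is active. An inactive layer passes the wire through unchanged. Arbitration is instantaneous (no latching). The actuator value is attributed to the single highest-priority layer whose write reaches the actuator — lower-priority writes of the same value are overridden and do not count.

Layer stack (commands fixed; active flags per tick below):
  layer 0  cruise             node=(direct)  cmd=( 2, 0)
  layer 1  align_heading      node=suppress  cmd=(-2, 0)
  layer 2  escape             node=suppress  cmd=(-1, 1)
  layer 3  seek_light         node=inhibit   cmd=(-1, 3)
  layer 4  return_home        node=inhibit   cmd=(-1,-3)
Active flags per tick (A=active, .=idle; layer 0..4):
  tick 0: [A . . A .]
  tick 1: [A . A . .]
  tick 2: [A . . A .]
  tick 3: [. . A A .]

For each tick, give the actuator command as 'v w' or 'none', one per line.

none
-1 1
none
none

tick 0:
  L0 cruise: active, feeds wire = (2, 0)
  L1 align_heading: idle → wire stays (2, 0)
  L2 escape: idle → wire stays (2, 0)
  L3 seek_light: active, inhibitor → wire = none
  L4 return_home: idle → wire stays none
  actuator = none
tick 1:
  L0 cruise: active, feeds wire = (2, 0)
  L1 align_heading: idle → wire stays (2, 0)
  L2 escape: active, suppressor → wire = (-1, 1)
  L3 seek_light: idle → wire stays (-1, 1)
  L4 return_home: idle → wire stays (-1, 1)
  actuator = (-1, 1)
tick 2:
  L0 cruise: active, feeds wire = (2, 0)
  L1 align_heading: idle → wire stays (2, 0)
  L2 escape: idle → wire stays (2, 0)
  L3 seek_light: active, inhibitor → wire = none
  L4 return_home: idle → wire stays none
  actuator = none
tick 3:
  L0 cruise: idle → wire = none
  L1 align_heading: idle → wire stays none
  L2 escape: active, suppressor → wire = (-1, 1)
  L3 seek_light: active, inhibitor → wire = none
  L4 return_home: idle → wire stays none
  actuator = none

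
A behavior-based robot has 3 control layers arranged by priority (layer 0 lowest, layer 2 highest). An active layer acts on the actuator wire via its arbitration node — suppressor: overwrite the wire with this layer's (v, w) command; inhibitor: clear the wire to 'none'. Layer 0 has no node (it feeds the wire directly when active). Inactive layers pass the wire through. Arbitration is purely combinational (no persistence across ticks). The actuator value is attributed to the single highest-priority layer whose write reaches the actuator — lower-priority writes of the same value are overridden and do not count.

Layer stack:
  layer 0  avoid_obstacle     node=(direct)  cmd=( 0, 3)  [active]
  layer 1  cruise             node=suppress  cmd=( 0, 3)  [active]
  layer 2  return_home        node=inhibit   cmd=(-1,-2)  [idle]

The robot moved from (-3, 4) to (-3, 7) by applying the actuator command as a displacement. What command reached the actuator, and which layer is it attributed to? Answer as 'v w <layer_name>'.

displacement = (-3, 7) − (-3, 4) = (0, 3)
layer 0 (avoid_obstacle) active — direct: (0, 3)
layer 1 (cruise) active — suppresses: (0, 3)
layer 2 (return_home) idle — unchanged: (0, 3)
→ actuator (0, 3) — from layer 1 (cruise)

0 3 cruise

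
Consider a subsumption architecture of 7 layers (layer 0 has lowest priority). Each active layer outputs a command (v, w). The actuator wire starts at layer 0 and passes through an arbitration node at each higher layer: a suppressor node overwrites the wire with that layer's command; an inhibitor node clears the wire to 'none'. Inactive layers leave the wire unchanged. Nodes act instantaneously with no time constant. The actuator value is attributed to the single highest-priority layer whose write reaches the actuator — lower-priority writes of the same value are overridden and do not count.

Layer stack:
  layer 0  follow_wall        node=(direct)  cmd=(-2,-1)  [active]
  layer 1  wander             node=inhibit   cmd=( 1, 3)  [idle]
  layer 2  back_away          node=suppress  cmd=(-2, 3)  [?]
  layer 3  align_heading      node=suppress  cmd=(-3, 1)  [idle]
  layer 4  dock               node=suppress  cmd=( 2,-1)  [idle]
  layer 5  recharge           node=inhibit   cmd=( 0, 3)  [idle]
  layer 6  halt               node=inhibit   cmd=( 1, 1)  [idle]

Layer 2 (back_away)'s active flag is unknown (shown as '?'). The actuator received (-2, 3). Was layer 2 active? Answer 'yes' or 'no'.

yes

If layer 2 is active=yes:
  actuator would be (-2, 3)
If layer 2 is active=no:
  actuator would be (-2, -1)
Observed (-2, 3), so layer 2 was active.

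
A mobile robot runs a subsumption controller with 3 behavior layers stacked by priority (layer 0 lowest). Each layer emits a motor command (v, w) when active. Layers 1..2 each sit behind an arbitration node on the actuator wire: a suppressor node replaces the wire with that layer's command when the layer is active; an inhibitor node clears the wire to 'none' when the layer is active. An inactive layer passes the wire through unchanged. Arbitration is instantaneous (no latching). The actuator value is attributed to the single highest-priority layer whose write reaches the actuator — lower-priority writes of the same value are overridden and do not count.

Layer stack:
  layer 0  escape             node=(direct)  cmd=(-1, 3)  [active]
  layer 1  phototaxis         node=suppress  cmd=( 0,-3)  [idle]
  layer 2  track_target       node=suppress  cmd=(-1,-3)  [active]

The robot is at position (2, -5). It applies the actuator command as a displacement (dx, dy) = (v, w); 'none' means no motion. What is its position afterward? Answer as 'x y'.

layer 0 (escape) active — direct: (-1, 3)
layer 1 (phototaxis) idle — unchanged: (-1, 3)
layer 2 (track_target) active — suppresses: (-1, -3)
→ actuator (-1, -3)
position: (2, -5) + (-1, -3) = (1, -8)

1 -8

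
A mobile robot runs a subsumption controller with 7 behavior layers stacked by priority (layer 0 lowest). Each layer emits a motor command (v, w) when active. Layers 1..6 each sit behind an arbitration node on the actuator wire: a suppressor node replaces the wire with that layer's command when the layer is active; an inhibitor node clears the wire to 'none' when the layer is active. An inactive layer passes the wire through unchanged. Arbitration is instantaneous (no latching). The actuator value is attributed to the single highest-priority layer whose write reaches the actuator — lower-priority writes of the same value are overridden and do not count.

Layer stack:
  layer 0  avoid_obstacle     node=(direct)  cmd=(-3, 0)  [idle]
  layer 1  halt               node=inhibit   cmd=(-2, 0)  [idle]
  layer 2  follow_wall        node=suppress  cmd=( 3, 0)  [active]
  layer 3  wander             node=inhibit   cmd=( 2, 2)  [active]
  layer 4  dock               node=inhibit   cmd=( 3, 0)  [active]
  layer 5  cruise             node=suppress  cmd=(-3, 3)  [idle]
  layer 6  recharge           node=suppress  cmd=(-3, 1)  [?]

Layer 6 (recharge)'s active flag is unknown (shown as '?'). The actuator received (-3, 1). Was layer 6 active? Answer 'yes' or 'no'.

If layer 6 is active=yes:
  actuator would be (-3, 1)
If layer 6 is active=no:
  actuator would be none
Observed (-3, 1), so layer 6 was active.

yes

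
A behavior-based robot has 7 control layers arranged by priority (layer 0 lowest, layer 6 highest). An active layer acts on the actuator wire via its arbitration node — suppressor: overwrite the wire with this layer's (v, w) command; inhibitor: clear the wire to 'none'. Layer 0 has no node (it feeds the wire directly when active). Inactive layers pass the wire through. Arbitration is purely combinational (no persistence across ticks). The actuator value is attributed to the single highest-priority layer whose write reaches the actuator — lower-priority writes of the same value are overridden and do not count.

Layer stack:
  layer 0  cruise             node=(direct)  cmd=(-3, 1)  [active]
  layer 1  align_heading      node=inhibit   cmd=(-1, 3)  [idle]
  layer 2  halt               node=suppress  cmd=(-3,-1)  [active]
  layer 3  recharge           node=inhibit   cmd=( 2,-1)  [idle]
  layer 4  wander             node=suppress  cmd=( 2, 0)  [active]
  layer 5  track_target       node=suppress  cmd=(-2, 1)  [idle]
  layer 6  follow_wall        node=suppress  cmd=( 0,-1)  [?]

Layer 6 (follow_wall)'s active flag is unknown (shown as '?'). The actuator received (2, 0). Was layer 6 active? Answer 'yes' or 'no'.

If layer 6 is active=yes:
  actuator would be (0, -1)
If layer 6 is active=no:
  actuator would be (2, 0)
Observed (2, 0), so layer 6 was idle.

no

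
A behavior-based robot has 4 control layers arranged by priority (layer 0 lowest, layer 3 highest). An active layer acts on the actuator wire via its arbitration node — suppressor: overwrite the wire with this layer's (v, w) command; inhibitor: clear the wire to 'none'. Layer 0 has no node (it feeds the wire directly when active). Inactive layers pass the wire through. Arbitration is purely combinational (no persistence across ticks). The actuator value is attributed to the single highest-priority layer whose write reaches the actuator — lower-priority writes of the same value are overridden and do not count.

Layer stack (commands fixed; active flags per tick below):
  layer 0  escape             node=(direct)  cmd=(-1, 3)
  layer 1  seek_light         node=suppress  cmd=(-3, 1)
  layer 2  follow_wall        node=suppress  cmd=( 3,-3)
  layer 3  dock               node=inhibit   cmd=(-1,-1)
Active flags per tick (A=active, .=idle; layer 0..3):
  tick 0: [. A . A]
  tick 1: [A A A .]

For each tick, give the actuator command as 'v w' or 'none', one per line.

tick 0:
  layer 0 (escape) idle — none
  layer 1 (seek_light) active — suppresses: (-3, 1)
  layer 2 (follow_wall) idle — unchanged: (-3, 1)
  layer 3 (dock) active — inhibits: none
  → actuator none
tick 1:
  layer 0 (escape) active — direct: (-1, 3)
  layer 1 (seek_light) active — suppresses: (-3, 1)
  layer 2 (follow_wall) active — suppresses: (3, -3)
  layer 3 (dock) idle — unchanged: (3, -3)
  → actuator (3, -3)

none
3 -3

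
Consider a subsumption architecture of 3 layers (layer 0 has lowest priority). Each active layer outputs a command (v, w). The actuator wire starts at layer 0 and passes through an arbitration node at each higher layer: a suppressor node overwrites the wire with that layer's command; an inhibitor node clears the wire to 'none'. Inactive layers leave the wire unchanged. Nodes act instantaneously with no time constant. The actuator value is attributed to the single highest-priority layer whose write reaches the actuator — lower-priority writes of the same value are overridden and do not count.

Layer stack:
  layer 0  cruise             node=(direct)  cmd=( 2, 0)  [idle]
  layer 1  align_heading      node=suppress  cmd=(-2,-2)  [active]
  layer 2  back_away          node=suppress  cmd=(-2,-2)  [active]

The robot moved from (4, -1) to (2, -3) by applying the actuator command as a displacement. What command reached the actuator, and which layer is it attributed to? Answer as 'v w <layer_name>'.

displacement = (2, -3) − (4, -1) = (-2, -2)
L0 cruise: idle → wire = none
L1 align_heading: active, suppressor → wire = (-2, -2)
L2 back_away: active, suppressor → wire = (-2, -2)
actuator = (-2, -2) — from layer 2 (back_away)

-2 -2 back_away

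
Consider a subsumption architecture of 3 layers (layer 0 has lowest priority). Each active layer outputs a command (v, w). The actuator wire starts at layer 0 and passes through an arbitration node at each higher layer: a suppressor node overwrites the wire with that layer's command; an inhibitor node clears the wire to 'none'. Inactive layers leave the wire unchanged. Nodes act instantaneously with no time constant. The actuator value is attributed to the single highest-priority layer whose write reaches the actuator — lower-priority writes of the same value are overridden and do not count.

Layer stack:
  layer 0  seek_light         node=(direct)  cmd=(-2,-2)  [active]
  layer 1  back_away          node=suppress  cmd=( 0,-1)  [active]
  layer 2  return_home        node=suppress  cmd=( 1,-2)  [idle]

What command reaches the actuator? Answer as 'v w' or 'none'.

0 -1

layer 0 (seek_light) active — direct: (-2, -2)
layer 1 (back_away) active — suppresses: (0, -1)
layer 2 (return_home) idle — unchanged: (0, -1)
→ actuator (0, -1)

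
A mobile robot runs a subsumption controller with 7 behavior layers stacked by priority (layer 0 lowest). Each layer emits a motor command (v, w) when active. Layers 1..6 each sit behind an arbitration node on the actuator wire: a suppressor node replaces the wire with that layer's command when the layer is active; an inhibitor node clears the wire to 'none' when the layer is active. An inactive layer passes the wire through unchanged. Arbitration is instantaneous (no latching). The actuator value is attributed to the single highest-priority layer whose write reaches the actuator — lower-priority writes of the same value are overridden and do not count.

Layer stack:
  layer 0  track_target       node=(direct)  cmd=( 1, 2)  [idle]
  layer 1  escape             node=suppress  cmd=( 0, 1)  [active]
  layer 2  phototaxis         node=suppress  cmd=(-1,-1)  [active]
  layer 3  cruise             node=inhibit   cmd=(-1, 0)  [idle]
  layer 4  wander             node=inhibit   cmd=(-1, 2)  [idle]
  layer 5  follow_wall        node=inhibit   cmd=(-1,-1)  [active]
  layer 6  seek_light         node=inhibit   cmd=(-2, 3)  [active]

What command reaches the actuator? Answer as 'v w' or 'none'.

none

layer 0 (track_target) idle — none
layer 1 (escape) active — suppresses: (0, 1)
layer 2 (phototaxis) active — suppresses: (-1, -1)
layer 3 (cruise) idle — unchanged: (-1, -1)
layer 4 (wander) idle — unchanged: (-1, -1)
layer 5 (follow_wall) active — inhibits: none
layer 6 (seek_light) active — inhibits: none
→ actuator none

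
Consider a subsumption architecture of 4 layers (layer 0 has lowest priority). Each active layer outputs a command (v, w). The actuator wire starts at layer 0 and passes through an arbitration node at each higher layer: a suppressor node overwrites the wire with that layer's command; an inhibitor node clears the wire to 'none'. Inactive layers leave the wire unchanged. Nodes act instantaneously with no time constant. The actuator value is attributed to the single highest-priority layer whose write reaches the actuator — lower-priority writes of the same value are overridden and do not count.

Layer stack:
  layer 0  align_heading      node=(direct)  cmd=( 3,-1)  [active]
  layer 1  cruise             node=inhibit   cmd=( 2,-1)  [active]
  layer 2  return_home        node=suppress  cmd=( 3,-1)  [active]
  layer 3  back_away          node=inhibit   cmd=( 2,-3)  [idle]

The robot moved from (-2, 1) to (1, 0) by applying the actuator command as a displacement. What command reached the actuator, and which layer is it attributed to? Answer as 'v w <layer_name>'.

displacement = (1, 0) − (-2, 1) = (3, -1)
L0 align_heading: active, feeds wire = (3, -1)
L1 cruise: active, inhibitor → wire = none
L2 return_home: active, suppressor → wire = (3, -1)
L3 back_away: idle → wire stays (3, -1)
actuator = (3, -1) — from layer 2 (return_home)

3 -1 return_home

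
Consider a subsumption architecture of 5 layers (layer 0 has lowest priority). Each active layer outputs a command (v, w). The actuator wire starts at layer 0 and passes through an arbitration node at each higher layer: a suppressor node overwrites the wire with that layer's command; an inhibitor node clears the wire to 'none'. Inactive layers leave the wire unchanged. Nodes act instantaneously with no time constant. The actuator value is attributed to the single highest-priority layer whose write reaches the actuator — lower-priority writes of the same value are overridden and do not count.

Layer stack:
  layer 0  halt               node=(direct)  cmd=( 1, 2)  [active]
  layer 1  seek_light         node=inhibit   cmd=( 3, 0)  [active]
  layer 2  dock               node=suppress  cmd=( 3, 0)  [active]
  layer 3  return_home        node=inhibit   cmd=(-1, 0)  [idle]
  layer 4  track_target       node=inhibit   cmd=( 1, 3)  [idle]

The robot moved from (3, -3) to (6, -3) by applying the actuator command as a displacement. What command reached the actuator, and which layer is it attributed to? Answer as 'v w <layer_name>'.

3 0 dock

displacement = (6, -3) − (3, -3) = (3, 0)
[0] halt on; wire := (1, 2)
[1] seek_light on (inhibit); wire := none
[2] dock on (suppress); wire := (3, 0)
[3] return_home off; pass (3, 0)
[4] track_target off; pass (3, 0)
output (3, 0) — from layer 2 (dock)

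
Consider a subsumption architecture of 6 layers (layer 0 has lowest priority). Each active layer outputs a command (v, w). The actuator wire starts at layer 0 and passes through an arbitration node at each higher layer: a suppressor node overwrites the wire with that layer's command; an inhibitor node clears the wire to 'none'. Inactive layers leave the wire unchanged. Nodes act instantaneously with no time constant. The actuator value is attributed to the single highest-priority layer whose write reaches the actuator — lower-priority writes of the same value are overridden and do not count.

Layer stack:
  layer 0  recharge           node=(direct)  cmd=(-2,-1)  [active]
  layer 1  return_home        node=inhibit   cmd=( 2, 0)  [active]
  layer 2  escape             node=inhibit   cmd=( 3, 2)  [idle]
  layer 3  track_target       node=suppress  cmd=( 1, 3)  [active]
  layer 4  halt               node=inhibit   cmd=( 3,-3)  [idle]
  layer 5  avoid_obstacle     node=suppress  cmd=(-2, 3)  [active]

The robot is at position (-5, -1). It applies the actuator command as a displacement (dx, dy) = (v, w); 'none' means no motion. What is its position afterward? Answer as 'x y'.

-7 2

[0] recharge on; wire := (-2, -1)
[1] return_home on (inhibit); wire := none
[2] escape off; pass none
[3] track_target on (suppress); wire := (1, 3)
[4] halt off; pass (1, 3)
[5] avoid_obstacle on (suppress); wire := (-2, 3)
output (-2, 3)
position: (-5, -1) + (-2, 3) = (-7, 2)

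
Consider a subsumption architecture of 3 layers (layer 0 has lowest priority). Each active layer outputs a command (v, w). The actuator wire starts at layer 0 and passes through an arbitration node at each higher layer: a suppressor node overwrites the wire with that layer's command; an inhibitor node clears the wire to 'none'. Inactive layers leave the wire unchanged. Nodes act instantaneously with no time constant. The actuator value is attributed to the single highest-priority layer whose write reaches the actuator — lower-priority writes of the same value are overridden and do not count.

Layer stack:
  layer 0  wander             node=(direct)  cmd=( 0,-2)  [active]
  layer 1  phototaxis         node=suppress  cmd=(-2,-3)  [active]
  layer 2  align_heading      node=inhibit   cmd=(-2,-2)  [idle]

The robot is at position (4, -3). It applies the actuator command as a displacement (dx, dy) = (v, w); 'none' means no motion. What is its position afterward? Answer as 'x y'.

2 -6

L0 wander: active, feeds wire = (0, -2)
L1 phototaxis: active, suppressor → wire = (-2, -3)
L2 align_heading: idle → wire stays (-2, -3)
actuator = (-2, -3)
position: (4, -3) + (-2, -3) = (2, -6)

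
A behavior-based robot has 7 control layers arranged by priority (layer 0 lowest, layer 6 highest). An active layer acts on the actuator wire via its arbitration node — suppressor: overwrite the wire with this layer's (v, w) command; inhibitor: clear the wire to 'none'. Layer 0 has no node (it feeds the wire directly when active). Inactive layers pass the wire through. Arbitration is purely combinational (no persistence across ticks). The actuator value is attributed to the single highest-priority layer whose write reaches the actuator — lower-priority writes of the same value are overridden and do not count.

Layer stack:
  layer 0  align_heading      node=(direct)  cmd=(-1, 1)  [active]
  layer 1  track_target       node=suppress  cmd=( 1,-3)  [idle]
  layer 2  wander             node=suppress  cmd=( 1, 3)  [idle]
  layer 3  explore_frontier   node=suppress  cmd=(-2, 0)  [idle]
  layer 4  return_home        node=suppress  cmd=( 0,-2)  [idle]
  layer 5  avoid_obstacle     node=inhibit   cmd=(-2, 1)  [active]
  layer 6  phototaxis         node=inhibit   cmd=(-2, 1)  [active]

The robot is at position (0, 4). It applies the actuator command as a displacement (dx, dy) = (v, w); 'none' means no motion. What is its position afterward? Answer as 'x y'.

0 4

layer 0 (align_heading) active — direct: (-1, 1)
layer 1 (track_target) idle — unchanged: (-1, 1)
layer 2 (wander) idle — unchanged: (-1, 1)
layer 3 (explore_frontier) idle — unchanged: (-1, 1)
layer 4 (return_home) idle — unchanged: (-1, 1)
layer 5 (avoid_obstacle) active — inhibits: none
layer 6 (phototaxis) active — inhibits: none
→ actuator none
position: (0, 4) + none = (0, 4)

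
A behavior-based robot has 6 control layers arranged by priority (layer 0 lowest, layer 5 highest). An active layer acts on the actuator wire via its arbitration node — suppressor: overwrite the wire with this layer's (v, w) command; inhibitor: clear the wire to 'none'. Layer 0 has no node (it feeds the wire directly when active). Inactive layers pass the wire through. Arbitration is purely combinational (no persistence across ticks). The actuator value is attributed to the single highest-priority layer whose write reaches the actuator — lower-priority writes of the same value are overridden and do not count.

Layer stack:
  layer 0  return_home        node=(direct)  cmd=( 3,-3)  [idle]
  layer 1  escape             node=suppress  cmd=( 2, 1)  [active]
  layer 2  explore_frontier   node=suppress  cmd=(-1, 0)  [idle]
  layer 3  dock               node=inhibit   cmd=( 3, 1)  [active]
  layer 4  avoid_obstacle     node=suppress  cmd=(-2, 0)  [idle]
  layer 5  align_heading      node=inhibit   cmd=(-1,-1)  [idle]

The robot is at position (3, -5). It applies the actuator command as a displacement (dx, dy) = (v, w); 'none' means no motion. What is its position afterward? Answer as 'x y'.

3 -5

L0 return_home: idle → wire = none
L1 escape: active, suppressor → wire = (2, 1)
L2 explore_frontier: idle → wire stays (2, 1)
L3 dock: active, inhibitor → wire = none
L4 avoid_obstacle: idle → wire stays none
L5 align_heading: idle → wire stays none
actuator = none
position: (3, -5) + none = (3, -5)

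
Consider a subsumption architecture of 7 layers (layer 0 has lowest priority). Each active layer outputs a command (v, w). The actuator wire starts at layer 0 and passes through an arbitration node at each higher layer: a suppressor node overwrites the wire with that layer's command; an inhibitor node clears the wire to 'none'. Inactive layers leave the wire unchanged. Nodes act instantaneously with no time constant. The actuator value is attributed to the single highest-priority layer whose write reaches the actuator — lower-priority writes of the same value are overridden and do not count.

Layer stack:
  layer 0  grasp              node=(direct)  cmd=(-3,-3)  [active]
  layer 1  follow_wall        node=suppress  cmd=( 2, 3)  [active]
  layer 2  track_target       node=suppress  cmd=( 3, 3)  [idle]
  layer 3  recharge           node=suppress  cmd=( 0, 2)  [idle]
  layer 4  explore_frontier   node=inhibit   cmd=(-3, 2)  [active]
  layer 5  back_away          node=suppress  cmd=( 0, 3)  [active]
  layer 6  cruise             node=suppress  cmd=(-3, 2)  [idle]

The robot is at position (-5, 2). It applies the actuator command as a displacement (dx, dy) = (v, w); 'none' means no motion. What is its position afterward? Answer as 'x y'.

-5 5

layer 0 (grasp) active — direct: (-3, -3)
layer 1 (follow_wall) active — suppresses: (2, 3)
layer 2 (track_target) idle — unchanged: (2, 3)
layer 3 (recharge) idle — unchanged: (2, 3)
layer 4 (explore_frontier) active — inhibits: none
layer 5 (back_away) active — suppresses: (0, 3)
layer 6 (cruise) idle — unchanged: (0, 3)
→ actuator (0, 3)
position: (-5, 2) + (0, 3) = (-5, 5)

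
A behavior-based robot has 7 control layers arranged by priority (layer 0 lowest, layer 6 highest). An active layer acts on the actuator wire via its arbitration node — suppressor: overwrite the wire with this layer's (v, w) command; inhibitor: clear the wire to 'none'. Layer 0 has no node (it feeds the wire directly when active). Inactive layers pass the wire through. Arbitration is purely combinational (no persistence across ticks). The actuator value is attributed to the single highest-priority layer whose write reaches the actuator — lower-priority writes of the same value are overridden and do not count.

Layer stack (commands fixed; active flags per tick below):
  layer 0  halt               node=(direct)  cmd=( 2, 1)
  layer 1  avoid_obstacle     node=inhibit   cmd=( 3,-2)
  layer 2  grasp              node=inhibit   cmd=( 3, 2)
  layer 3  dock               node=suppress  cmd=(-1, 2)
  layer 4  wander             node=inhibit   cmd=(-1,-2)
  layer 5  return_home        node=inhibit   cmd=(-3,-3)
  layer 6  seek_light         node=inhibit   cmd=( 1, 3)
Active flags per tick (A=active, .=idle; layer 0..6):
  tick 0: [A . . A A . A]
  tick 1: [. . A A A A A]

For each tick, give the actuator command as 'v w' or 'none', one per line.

tick 0:
  layer 0 (halt) active — direct: (2, 1)
  layer 1 (avoid_obstacle) idle — unchanged: (2, 1)
  layer 2 (grasp) idle — unchanged: (2, 1)
  layer 3 (dock) active — suppresses: (-1, 2)
  layer 4 (wander) active — inhibits: none
  layer 5 (return_home) idle — unchanged: none
  layer 6 (seek_light) active — inhibits: none
  → actuator none
tick 1:
  layer 0 (halt) idle — none
  layer 1 (avoid_obstacle) idle — unchanged: none
  layer 2 (grasp) active — inhibits: none
  layer 3 (dock) active — suppresses: (-1, 2)
  layer 4 (wander) active — inhibits: none
  layer 5 (return_home) active — inhibits: none
  layer 6 (seek_light) active — inhibits: none
  → actuator none

none
none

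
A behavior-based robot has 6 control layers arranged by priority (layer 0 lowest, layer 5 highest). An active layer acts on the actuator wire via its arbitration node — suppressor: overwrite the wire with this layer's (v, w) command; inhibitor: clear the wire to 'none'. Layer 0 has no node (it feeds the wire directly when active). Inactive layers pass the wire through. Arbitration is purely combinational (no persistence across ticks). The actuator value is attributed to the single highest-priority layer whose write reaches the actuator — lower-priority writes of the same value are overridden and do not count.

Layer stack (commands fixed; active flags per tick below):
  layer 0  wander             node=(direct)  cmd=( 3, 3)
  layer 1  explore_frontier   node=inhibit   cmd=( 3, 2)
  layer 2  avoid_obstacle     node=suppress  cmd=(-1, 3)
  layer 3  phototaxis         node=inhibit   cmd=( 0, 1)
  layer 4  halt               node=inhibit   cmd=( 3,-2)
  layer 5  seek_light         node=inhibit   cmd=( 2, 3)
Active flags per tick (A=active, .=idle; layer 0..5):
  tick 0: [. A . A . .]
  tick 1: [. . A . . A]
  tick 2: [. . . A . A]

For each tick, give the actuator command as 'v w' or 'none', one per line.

none
none
none

tick 0:
  L0 wander: idle → wire = none
  L1 explore_frontier: active, inhibitor → wire = none
  L2 avoid_obstacle: idle → wire stays none
  L3 phototaxis: active, inhibitor → wire = none
  L4 halt: idle → wire stays none
  L5 seek_light: idle → wire stays none
  actuator = none
tick 1:
  L0 wander: idle → wire = none
  L1 explore_frontier: idle → wire stays none
  L2 avoid_obstacle: active, suppressor → wire = (-1, 3)
  L3 phototaxis: idle → wire stays (-1, 3)
  L4 halt: idle → wire stays (-1, 3)
  L5 seek_light: active, inhibitor → wire = none
  actuator = none
tick 2:
  L0 wander: idle → wire = none
  L1 explore_frontier: idle → wire stays none
  L2 avoid_obstacle: idle → wire stays none
  L3 phototaxis: active, inhibitor → wire = none
  L4 halt: idle → wire stays none
  L5 seek_light: active, inhibitor → wire = none
  actuator = none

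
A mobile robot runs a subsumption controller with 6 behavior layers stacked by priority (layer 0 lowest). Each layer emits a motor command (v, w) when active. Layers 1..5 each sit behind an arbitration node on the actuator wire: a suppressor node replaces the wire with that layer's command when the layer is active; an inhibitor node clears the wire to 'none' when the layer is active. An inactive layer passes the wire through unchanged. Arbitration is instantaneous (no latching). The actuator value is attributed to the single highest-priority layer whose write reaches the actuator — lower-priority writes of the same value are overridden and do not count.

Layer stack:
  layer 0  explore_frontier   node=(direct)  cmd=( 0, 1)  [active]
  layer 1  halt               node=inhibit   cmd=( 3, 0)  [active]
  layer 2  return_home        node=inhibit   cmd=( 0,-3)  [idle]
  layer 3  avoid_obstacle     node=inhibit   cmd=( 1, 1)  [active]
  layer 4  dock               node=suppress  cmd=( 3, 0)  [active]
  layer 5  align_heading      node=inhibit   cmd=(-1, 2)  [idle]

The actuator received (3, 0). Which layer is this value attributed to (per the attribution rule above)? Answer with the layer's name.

layer 0 (explore_frontier) active — direct: (0, 1)
layer 1 (halt) active — inhibits: none
layer 2 (return_home) idle — unchanged: none
layer 3 (avoid_obstacle) active — inhibits: none
layer 4 (dock) active — suppresses: (3, 0)
layer 5 (align_heading) idle — unchanged: (3, 0)
→ actuator (3, 0)
last writer: layer 4 = dock

dock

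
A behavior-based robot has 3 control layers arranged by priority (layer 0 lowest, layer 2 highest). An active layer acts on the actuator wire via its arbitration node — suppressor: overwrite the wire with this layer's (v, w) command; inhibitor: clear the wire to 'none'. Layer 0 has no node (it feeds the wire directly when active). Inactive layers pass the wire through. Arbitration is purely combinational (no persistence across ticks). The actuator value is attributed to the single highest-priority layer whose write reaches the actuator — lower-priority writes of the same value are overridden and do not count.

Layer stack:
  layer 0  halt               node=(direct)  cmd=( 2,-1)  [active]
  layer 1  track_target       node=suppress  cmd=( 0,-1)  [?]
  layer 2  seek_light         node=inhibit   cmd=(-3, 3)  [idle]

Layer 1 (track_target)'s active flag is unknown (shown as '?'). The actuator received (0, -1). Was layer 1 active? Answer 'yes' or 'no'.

If layer 1 is active=yes:
  actuator would be (0, -1)
If layer 1 is active=no:
  actuator would be (2, -1)
Observed (0, -1), so layer 1 was active.

yes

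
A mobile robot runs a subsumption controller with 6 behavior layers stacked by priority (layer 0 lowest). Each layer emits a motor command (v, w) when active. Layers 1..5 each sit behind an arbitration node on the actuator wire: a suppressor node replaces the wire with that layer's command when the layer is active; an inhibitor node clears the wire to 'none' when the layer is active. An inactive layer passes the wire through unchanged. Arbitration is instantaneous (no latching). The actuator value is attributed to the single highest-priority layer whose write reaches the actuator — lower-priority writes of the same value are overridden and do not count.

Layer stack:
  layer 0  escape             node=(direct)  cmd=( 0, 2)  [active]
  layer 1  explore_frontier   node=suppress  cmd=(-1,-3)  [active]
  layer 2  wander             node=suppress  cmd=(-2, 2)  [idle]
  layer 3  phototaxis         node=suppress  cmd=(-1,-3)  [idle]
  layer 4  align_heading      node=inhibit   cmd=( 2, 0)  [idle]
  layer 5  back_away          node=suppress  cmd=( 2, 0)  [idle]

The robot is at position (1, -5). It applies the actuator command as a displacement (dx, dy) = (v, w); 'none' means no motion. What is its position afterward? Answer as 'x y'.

0 -8

L0 escape: active, feeds wire = (0, 2)
L1 explore_frontier: active, suppressor → wire = (-1, -3)
L2 wander: idle → wire stays (-1, -3)
L3 phototaxis: idle → wire stays (-1, -3)
L4 align_heading: idle → wire stays (-1, -3)
L5 back_away: idle → wire stays (-1, -3)
actuator = (-1, -3)
position: (1, -5) + (-1, -3) = (0, -8)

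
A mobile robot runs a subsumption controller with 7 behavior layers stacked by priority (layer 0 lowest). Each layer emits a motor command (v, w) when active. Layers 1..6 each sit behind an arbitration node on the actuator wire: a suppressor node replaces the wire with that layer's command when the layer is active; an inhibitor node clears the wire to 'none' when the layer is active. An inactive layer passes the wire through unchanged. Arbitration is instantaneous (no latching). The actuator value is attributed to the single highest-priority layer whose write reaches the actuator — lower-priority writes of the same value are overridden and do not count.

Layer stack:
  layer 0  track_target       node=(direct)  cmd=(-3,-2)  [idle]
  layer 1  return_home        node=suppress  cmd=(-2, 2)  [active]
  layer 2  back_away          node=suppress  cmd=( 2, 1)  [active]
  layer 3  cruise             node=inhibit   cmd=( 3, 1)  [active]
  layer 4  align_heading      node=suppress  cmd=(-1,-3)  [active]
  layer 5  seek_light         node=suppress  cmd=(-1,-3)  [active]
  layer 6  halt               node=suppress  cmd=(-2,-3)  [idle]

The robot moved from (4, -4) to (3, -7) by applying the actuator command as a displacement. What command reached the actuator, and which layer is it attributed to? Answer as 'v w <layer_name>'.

displacement = (3, -7) − (4, -4) = (-1, -3)
L0 track_target: idle → wire = none
L1 return_home: active, suppressor → wire = (-2, 2)
L2 back_away: active, suppressor → wire = (2, 1)
L3 cruise: active, inhibitor → wire = none
L4 align_heading: active, suppressor → wire = (-1, -3)
L5 seek_light: active, suppressor → wire = (-1, -3)
L6 halt: idle → wire stays (-1, -3)
actuator = (-1, -3) — from layer 5 (seek_light)

-1 -3 seek_light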